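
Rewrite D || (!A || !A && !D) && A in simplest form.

D || (!A || !A && !D) && A
= D || !A && A
= D

D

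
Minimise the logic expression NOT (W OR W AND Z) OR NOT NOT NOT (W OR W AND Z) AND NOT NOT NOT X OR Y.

NOT (W OR W AND Z) OR NOT NOT NOT (W OR W AND Z) AND NOT NOT NOT X OR Y
= NOT (W OR W AND Z) OR NOT NOT NOT (W OR W AND Z) AND NOT X OR Y
= NOT (W OR W AND Z) OR NOT (W OR W AND Z) AND NOT X OR Y
= NOT (W OR W AND Z) OR Y
= NOT W OR Y

NOT W OR Y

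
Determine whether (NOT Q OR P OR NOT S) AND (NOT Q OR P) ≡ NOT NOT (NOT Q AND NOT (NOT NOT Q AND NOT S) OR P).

E1: (NOT Q OR P OR NOT S) AND (NOT Q OR P)
    = NOT Q OR P   (absorption)
E2: NOT NOT (NOT Q AND NOT (NOT NOT Q AND NOT S) OR P)
    = NOT NOT (NOT Q AND (NOT Q OR S) OR P)   (De Morgan)
    = NOT NOT (NOT Q OR P)   (absorption)
    = NOT Q OR P   (double negation)
Both reduce to NOT Q OR P, so they are equivalent.

Yes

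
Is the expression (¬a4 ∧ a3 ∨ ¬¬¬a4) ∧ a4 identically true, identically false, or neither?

identically false

(¬a4 ∧ a3 ∨ ¬¬¬a4) ∧ a4
= (¬a4 ∧ a3 ∨ ¬a4) ∧ a4   (double negation)
= ¬a4 ∧ a4   (absorption)
= False   (complement)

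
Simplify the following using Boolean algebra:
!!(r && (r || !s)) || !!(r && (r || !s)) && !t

r

!!(r && (r || !s)) || !!(r && (r || !s)) && !t
= !!(r && (r || !s))   — absorption
= r && (r || !s)   — double negation
= r   — absorption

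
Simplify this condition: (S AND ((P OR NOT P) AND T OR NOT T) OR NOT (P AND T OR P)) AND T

(S OR NOT P) AND T

(S AND ((P OR NOT P) AND T OR NOT T) OR NOT (P AND T OR P)) AND T
= (S AND (T OR NOT T) OR NOT (P AND T OR P)) AND T   [complement / identity]
= (S AND (T OR NOT T) OR NOT P) AND T   [absorption]
= (S OR NOT P) AND T   [complement / identity]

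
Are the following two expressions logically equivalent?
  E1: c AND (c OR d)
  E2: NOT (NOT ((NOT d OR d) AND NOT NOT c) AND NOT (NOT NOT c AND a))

E1: c AND (c OR d)
    = c
E2: NOT (NOT ((NOT d OR d) AND NOT NOT c) AND NOT (NOT NOT c AND a))
    = (NOT d OR d) AND NOT NOT c OR NOT NOT c AND a
    = NOT NOT c OR NOT NOT c AND a
    = NOT NOT c
    = c
Both reduce to c, so they are equivalent.

Yes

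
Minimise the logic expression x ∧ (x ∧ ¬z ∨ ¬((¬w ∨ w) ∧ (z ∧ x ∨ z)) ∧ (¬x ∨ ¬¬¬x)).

x ∧ ¬z

x ∧ (x ∧ ¬z ∨ ¬((¬w ∨ w) ∧ (z ∧ x ∨ z)) ∧ (¬x ∨ ¬¬¬x))
= x ∧ (x ∧ ¬z ∨ ¬((¬w ∨ w) ∧ (z ∧ x ∨ z)) ∧ (¬x ∨ ¬x))   [double negation]
= x ∧ (x ∧ ¬z ∨ ¬((¬w ∨ w) ∧ z) ∧ (¬x ∨ ¬x))   [absorption]
= x ∧ (x ∧ ¬z ∨ ¬z ∧ (¬x ∨ ¬x))   [complement / identity]
= x ∧ (x ∧ ¬z ∨ ¬z ∧ ¬x)   [idempotence]
= x ∧ ¬z   [distribution]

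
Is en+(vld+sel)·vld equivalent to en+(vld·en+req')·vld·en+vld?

E1: en+(vld+sel)·vld
    = en+vld   — absorption
E2: en+(vld·en+req')·vld·en+vld
    = en+vld·en+vld   — absorption
    = en+vld   — absorption
Both reduce to en+vld, so they are equivalent.

Yes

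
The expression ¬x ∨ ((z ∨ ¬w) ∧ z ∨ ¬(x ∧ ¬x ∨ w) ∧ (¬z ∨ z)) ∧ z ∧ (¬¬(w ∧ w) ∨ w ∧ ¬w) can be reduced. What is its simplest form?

¬x ∨ ((z ∨ ¬w) ∧ z ∨ ¬(x ∧ ¬x ∨ w) ∧ (¬z ∨ z)) ∧ z ∧ (¬¬(w ∧ w) ∨ w ∧ ¬w)
= ¬x ∨ ((z ∨ ¬w) ∧ z ∨ ¬w ∧ (¬z ∨ z)) ∧ z ∧ (¬¬(w ∧ w) ∨ w ∧ ¬w)   — complement / identity
= ¬x ∨ (z ∨ ¬w ∧ (¬z ∨ z)) ∧ z ∧ (¬¬(w ∧ w) ∨ w ∧ ¬w)   — absorption
= ¬x ∨ (z ∨ ¬w ∧ (¬z ∨ z)) ∧ z ∧ (w ∧ w ∨ w ∧ ¬w)   — double negation
= ¬x ∨ (z ∨ ¬w ∧ (¬z ∨ z)) ∧ z ∧ w   — distribution
= ¬x ∨ (z ∨ ¬w) ∧ z ∧ w   — complement / identity
= ¬x ∨ z ∧ w   — absorption

¬x ∨ z ∧ w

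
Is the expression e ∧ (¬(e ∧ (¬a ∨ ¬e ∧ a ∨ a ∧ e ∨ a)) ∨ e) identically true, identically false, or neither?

neither

e ∧ (¬(e ∧ (¬a ∨ ¬e ∧ a ∨ a ∧ e ∨ a)) ∨ e)
= e ∧ (¬(e ∧ (¬a ∨ a ∨ a)) ∨ e)
= e ∧ (¬(e ∧ (¬a ∨ a)) ∨ e)
= e ∧ (¬e ∨ e)
= e
This depends on e, so it is not a constant.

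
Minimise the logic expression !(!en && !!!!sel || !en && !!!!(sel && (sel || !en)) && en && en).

en || !sel

!(!en && !!!!sel || !en && !!!!(sel && (sel || !en)) && en && en)
= !(!en && !!!!sel || !en && !!!!sel && en && en)   [absorption]
= !(!en && !!!!sel || !en && !!!!sel && en)   [idempotence]
= !(!en && !!!!sel)   [absorption]
= !(!en && !!sel)   [double negation]
= en || !sel   [De Morgan]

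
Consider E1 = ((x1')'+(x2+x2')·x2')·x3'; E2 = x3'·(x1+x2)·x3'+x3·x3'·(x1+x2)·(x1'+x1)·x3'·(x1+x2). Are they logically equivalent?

E1: ((x1')'+(x2+x2')·x2')·x3'
    = (x1+(x2+x2')·x2')·x3'   (double negation)
    = (x1+x2')·x3'   (complement / identity)
E2: x3'·(x1+x2)·x3'+x3·x3'·(x1+x2)·(x1'+x1)·x3'·(x1+x2)
    = x3'·(x1+x2)·x3'+x3·x3'·(x1+x2)·x3'·(x1+x2)   (complement / identity)
    = x3'·(x1+x2)·x3'+x3·x3'·(x1+x2)   (idempotence)
    = x3'·(x1+x2)   (distribution)
These differ: at x1=0, x2=0, x3=0, E1 = 1 but E2 = 0.

No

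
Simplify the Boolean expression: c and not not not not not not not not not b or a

c and not b or a

c and not not not not not not not not not b or a
= c and not not not not not not not b or a   [double negation]
= c and not not not not not b or a   [double negation]
= c and not not not b or a   [double negation]
= c and not b or a   [double negation]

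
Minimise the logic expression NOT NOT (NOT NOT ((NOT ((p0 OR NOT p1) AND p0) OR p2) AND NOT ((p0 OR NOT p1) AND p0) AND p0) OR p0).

p0

NOT NOT (NOT NOT ((NOT ((p0 OR NOT p1) AND p0) OR p2) AND NOT ((p0 OR NOT p1) AND p0) AND p0) OR p0)
= NOT NOT ((NOT ((p0 OR NOT p1) AND p0) OR p2) AND NOT ((p0 OR NOT p1) AND p0) AND p0) OR p0   — double negation
= (NOT ((p0 OR NOT p1) AND p0) OR p2) AND NOT ((p0 OR NOT p1) AND p0) AND p0 OR p0   — double negation
= NOT ((p0 OR NOT p1) AND p0) AND p0 OR p0   — absorption
= NOT p0 AND p0 OR p0   — absorption
= p0   — complement / identity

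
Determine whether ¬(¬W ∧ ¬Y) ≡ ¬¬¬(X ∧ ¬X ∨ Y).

E1: ¬(¬W ∧ ¬Y)
    = W ∨ Y
E2: ¬¬¬(X ∧ ¬X ∨ Y)
    = ¬¬¬Y
    = ¬Y
These differ: at W=0, X=0, Y=1, E1 = 1 but E2 = 0.

No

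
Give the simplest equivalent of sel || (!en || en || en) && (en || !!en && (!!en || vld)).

sel || (!en || en || en) && (en || !!en && (!!en || vld))
= sel || (!en || en || en) && (en || !!en)   — absorption
= sel || (!en || en || en) && (en || en)   — double negation
= sel || (!en || en) && (en || en)   — idempotence
= sel || en || !en && en   — distribution
= sel || en   — complement / identity

sel || en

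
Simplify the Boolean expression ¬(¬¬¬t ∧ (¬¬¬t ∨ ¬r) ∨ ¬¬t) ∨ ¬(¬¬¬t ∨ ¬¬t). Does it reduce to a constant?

¬(¬¬¬t ∧ (¬¬¬t ∨ ¬r) ∨ ¬¬t) ∨ ¬(¬¬¬t ∨ ¬¬t)
= ¬(¬¬¬t ∨ ¬¬t) ∨ ¬(¬¬¬t ∨ ¬¬t)   (absorption)
= ¬(¬¬¬t ∨ ¬¬t)   (idempotence)
= ¬(¬t ∨ ¬¬t)   (double negation)
= t ∧ ¬t   (De Morgan)
= False   (complement)

False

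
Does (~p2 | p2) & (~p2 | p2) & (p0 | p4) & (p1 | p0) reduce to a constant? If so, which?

no

(~p2 | p2) & (~p2 | p2) & (p0 | p4) & (p1 | p0)
= (~p2 | p2) & (p0 | p4) & (p1 | p0)   [complement / identity]
= (p0 | p4) & (p1 | p0)   [complement / identity]
= p4 & p1 | p0   [distribution]
This depends on p0, p1, p4, so it is not a constant.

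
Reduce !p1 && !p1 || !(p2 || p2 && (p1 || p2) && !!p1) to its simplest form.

!p1 || !p2

!p1 && !p1 || !(p2 || p2 && (p1 || p2) && !!p1)
= !p1 && !p1 || !(p2 || p2 && (p1 || p2) && p1)   — double negation
= !p1 && !p1 || !(p2 || p2 && p1)   — absorption
= !p1 && !p1 || !p2   — absorption
= !p1 || !p2   — idempotence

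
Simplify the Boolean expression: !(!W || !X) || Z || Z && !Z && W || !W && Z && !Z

W && X || Z

!(!W || !X) || Z || Z && !Z && W || !W && Z && !Z
= !(!W || !X) || Z || Z && !Z   [distribution]
= W && X || Z || Z && !Z   [De Morgan]
= W && X || Z   [complement / identity]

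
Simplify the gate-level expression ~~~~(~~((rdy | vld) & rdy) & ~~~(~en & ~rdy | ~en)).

~~~~(~~((rdy | vld) & rdy) & ~~~(~en & ~rdy | ~en))
= ~~~~(~~rdy & ~~~(~en & ~rdy | ~en))   — absorption
= ~~~~(~~rdy & ~~~~en)   — absorption
= ~~(~~rdy & ~~~~en)   — double negation
= ~(~rdy | ~~~en)   — De Morgan
= rdy & ~~en   — De Morgan
= rdy & en   — double negation

rdy & en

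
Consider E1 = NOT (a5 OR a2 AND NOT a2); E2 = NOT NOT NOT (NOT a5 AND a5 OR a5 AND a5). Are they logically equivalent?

Yes

E1: NOT (a5 OR a2 AND NOT a2)
    = NOT a5   [complement / identity]
E2: NOT NOT NOT (NOT a5 AND a5 OR a5 AND a5)
    = NOT (NOT a5 AND a5 OR a5 AND a5)   [double negation]
    = NOT a5   [distribution]
Both reduce to NOT a5, so they are equivalent.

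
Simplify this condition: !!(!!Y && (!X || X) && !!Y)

Y

!!(!!Y && (!X || X) && !!Y)
= !!(!!Y && !!Y)   — complement / identity
= !!!!Y   — idempotence
= !!Y   — double negation
= Y   — double negation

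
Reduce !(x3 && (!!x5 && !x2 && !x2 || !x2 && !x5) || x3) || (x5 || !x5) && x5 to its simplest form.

!(x3 && (!!x5 && !x2 && !x2 || !x2 && !x5) || x3) || (x5 || !x5) && x5
= !(x3 && (x5 && !x2 && !x2 || !x2 && !x5) || x3) || (x5 || !x5) && x5   [double negation]
= !(x3 && (x5 && !x2 || !x2 && !x5) || x3) || (x5 || !x5) && x5   [idempotence]
= !(x3 && !x2 || x3) || (x5 || !x5) && x5   [distribution]
= !x3 || (x5 || !x5) && x5   [absorption]
= !x3 || x5   [complement / identity]

!x3 || x5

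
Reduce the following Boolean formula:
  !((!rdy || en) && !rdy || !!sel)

!((!rdy || en) && !rdy || !!sel)
= !(!rdy || !!sel)   [absorption]
= rdy && !sel   [De Morgan]

rdy && !sel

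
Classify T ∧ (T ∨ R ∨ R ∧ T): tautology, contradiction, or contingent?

contingent

T ∧ (T ∨ R ∨ R ∧ T)
= T ∧ (T ∨ R)
= T
This depends on T, so it is not a constant.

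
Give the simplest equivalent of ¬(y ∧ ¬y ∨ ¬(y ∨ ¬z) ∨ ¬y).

¬(y ∧ ¬y ∨ ¬(y ∨ ¬z) ∨ ¬y)
= ¬(¬(y ∨ ¬z) ∨ ¬y)
= (y ∨ ¬z) ∧ y
= y

y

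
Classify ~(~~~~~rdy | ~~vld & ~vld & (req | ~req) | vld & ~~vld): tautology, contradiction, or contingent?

contingent

~(~~~~~rdy | ~~vld & ~vld & (req | ~req) | vld & ~~vld)
= ~(~~~~~rdy | ~~vld & ~vld | vld & ~~vld)
= ~(~~~rdy | ~~vld & ~vld | vld & ~~vld)
= ~(~rdy | ~~vld & ~vld | vld & ~~vld)
= ~(~rdy | ~~vld)
= rdy & ~vld
This depends on rdy, vld, so it is not a constant.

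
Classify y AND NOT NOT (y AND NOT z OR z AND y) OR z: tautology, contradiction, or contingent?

y AND NOT NOT (y AND NOT z OR z AND y) OR z
= y AND NOT NOT y OR z
= y AND y OR z
= y OR z
This depends on y, z, so it is not a constant.

contingent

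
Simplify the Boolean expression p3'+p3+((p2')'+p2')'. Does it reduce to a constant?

1

p3'+p3+((p2')'+p2')'
= p3'+p3+p2'·p2
= p3'+p3
= 1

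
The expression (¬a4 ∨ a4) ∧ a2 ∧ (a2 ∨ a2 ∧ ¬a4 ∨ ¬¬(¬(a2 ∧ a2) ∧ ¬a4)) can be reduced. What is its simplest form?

(¬a4 ∨ a4) ∧ a2 ∧ (a2 ∨ a2 ∧ ¬a4 ∨ ¬¬(¬(a2 ∧ a2) ∧ ¬a4))
= a2 ∧ (a2 ∨ a2 ∧ ¬a4 ∨ ¬¬(¬(a2 ∧ a2) ∧ ¬a4))   — complement / identity
= a2 ∧ (a2 ∨ a2 ∧ ¬a4 ∨ ¬¬(¬a2 ∧ ¬a4))   — idempotence
= a2 ∧ (a2 ∨ a2 ∧ ¬a4 ∨ ¬a2 ∧ ¬a4)   — double negation
= a2 ∧ (a2 ∨ ¬a4)   — distribution
= a2   — absorption

a2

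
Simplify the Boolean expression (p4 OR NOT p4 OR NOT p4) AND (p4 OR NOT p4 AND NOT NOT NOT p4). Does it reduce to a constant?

(p4 OR NOT p4 OR NOT p4) AND (p4 OR NOT p4 AND NOT NOT NOT p4)
= (p4 OR NOT p4 OR NOT p4) AND (p4 OR NOT p4 AND NOT p4)
= (p4 OR NOT p4) AND (p4 OR NOT p4 AND NOT p4)
= (p4 OR NOT p4) AND (p4 OR NOT p4)
= p4 OR NOT p4
= TRUE

TRUE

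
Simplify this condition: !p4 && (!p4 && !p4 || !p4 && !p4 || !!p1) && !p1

!p4 && (!p4 && !p4 || !p4 && !p4 || !!p1) && !p1
= !p4 && (!p4 && !p4 || !!p1) && !p1   — idempotence
= !p4 && (!p4 && !p4 || p1) && !p1   — double negation
= !p4 && (!p4 || p1) && !p1   — idempotence
= !p4 && !p1   — absorption

!p4 && !p1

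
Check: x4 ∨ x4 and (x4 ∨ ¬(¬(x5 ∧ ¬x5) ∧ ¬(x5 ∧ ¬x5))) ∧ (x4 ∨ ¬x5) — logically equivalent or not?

Yes

E1: x4 ∨ x4
    = x4
E2: (x4 ∨ ¬(¬(x5 ∧ ¬x5) ∧ ¬(x5 ∧ ¬x5))) ∧ (x4 ∨ ¬x5)
    = (x4 ∨ ¬¬(x5 ∧ ¬x5)) ∧ (x4 ∨ ¬x5)
    = (x4 ∨ x5 ∧ ¬x5) ∧ (x4 ∨ ¬x5)
    = x4 ∧ (x4 ∨ ¬x5)
    = x4
Both reduce to x4, so they are equivalent.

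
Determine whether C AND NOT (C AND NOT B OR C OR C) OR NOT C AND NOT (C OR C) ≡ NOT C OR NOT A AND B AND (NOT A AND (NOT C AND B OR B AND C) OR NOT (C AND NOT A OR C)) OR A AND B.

E1: C AND NOT (C AND NOT B OR C OR C) OR NOT C AND NOT (C OR C)
    = C AND NOT (C OR C) OR NOT C AND NOT (C OR C)   — absorption
    = NOT (C OR C)   — distribution
    = NOT C   — idempotence
E2: NOT C OR NOT A AND B AND (NOT A AND (NOT C AND B OR B AND C) OR NOT (C AND NOT A OR C)) OR A AND B
    = NOT C OR NOT A AND B AND (NOT A AND (NOT C AND B OR B AND C) OR NOT C) OR A AND B   — absorption
    = NOT C OR NOT A AND B AND (NOT A AND B OR NOT C) OR A AND B   — distribution
    = NOT C OR NOT A AND B OR A AND B   — absorption
    = NOT C OR B   — distribution
These differ: at A=1, B=1, C=1, E1 = 0 but E2 = 1.

No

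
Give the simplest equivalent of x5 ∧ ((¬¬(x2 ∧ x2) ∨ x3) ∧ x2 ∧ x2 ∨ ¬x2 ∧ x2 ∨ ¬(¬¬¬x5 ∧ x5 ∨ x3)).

x5 ∧ ((¬¬(x2 ∧ x2) ∨ x3) ∧ x2 ∧ x2 ∨ ¬x2 ∧ x2 ∨ ¬(¬¬¬x5 ∧ x5 ∨ x3))
= x5 ∧ ((x2 ∧ x2 ∨ x3) ∧ x2 ∧ x2 ∨ ¬x2 ∧ x2 ∨ ¬(¬¬¬x5 ∧ x5 ∨ x3))
= x5 ∧ ((x2 ∧ x2 ∨ x3) ∧ x2 ∧ x2 ∨ ¬x2 ∧ x2 ∨ ¬(¬x5 ∧ x5 ∨ x3))
= x5 ∧ (x2 ∧ x2 ∨ ¬x2 ∧ x2 ∨ ¬(¬x5 ∧ x5 ∨ x3))
= x5 ∧ (x2 ∨ ¬(¬x5 ∧ x5 ∨ x3))
= x5 ∧ (x2 ∨ ¬x3)

x5 ∧ (x2 ∨ ¬x3)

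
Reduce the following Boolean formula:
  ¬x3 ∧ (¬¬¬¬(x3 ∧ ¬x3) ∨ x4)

¬x3 ∧ (¬¬¬¬(x3 ∧ ¬x3) ∨ x4)
= ¬x3 ∧ (¬¬(x3 ∧ ¬x3) ∨ x4)
= ¬x3 ∧ (x3 ∧ ¬x3 ∨ x4)
= ¬x3 ∧ x4

¬x3 ∧ x4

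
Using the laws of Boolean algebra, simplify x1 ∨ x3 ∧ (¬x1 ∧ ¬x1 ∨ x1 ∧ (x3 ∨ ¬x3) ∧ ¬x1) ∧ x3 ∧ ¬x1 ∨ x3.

x1 ∨ x3 ∧ (¬x1 ∧ ¬x1 ∨ x1 ∧ (x3 ∨ ¬x3) ∧ ¬x1) ∧ x3 ∧ ¬x1 ∨ x3
= x1 ∨ x3 ∧ (¬x1 ∧ ¬x1 ∨ x1 ∧ ¬x1) ∧ x3 ∧ ¬x1 ∨ x3
= x1 ∨ x3 ∧ ¬x1 ∧ x3 ∧ ¬x1 ∨ x3
= x1 ∨ x3 ∧ ¬x1 ∨ x3
= x1 ∨ x3

x1 ∨ x3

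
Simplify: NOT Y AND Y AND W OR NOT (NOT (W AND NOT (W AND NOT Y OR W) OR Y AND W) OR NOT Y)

Y AND W

NOT Y AND Y AND W OR NOT (NOT (W AND NOT (W AND NOT Y OR W) OR Y AND W) OR NOT Y)
= NOT Y AND Y AND W OR NOT (NOT (W AND NOT W OR Y AND W) OR NOT Y)   (absorption)
= NOT Y AND Y AND W OR NOT (NOT (Y AND W) OR NOT Y)   (complement / identity)
= NOT Y AND Y AND W OR Y AND W AND Y   (De Morgan)
= Y AND W   (distribution)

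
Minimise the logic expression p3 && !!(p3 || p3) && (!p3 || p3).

p3 && !!(p3 || p3) && (!p3 || p3)
= p3 && !!(p3 || p3)   [complement / identity]
= p3 && !!p3   [idempotence]
= p3 && p3   [double negation]
= p3   [idempotence]

p3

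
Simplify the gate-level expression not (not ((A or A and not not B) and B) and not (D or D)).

A and B or D

not (not ((A or A and not not B) and B) and not (D or D))
= not (not ((A or A and not not B) and B) and not D)
= not (not ((A or A and B) and B) and not D)
= (A or A and B) and B or D
= A and B or D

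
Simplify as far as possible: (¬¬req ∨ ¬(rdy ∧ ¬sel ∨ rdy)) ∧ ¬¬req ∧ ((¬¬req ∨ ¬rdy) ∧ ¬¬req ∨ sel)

req

(¬¬req ∨ ¬(rdy ∧ ¬sel ∨ rdy)) ∧ ¬¬req ∧ ((¬¬req ∨ ¬rdy) ∧ ¬¬req ∨ sel)
= (¬¬req ∨ ¬rdy) ∧ ¬¬req ∧ ((¬¬req ∨ ¬rdy) ∧ ¬¬req ∨ sel)   — absorption
= (¬¬req ∨ ¬rdy) ∧ ¬¬req   — absorption
= ¬¬req   — absorption
= req   — double negation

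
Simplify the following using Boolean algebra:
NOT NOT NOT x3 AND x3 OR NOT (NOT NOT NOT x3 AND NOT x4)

NOT NOT NOT x3 AND x3 OR NOT (NOT NOT NOT x3 AND NOT x4)
= NOT NOT NOT x3 AND x3 OR NOT NOT x3 OR x4   — De Morgan
= NOT x3 AND x3 OR NOT NOT x3 OR x4   — double negation
= NOT NOT x3 OR x4   — complement / identity
= x3 OR x4   — double negation

x3 OR x4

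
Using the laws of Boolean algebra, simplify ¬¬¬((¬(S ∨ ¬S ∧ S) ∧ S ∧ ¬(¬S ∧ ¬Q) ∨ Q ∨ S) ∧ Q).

¬¬¬((¬(S ∨ ¬S ∧ S) ∧ S ∧ ¬(¬S ∧ ¬Q) ∨ Q ∨ S) ∧ Q)
= ¬¬¬((¬(S ∨ ¬S ∧ S) ∧ S ∧ (S ∨ Q) ∨ Q ∨ S) ∧ Q)
= ¬¬¬((¬(S ∨ ¬S ∧ S) ∧ S ∨ Q ∨ S) ∧ Q)
= ¬¬¬((¬S ∧ S ∨ Q ∨ S) ∧ Q)
= ¬¬¬((Q ∨ S) ∧ Q)
= ¬((Q ∨ S) ∧ Q)
= ¬Q

¬Q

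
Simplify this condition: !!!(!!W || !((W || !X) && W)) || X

X

!!!(!!W || !((W || !X) && W)) || X
= !(!!W || !((W || !X) && W)) || X   (double negation)
= !(!!W || !W) || X   (absorption)
= !W && W || X   (De Morgan)
= X   (complement / identity)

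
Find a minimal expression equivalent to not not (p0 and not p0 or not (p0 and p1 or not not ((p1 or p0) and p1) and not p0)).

not not (p0 and not p0 or not (p0 and p1 or not not ((p1 or p0) and p1) and not p0))
= not not not (p0 and p1 or not not ((p1 or p0) and p1) and not p0)   — complement / identity
= not not not (p0 and p1 or not not p1 and not p0)   — absorption
= not not not (p0 and p1 or p1 and not p0)   — double negation
= not not not p1   — distribution
= not p1   — double negation

not p1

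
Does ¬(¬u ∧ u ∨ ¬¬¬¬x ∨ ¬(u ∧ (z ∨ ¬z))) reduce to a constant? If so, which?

¬(¬u ∧ u ∨ ¬¬¬¬x ∨ ¬(u ∧ (z ∨ ¬z)))
= ¬(¬¬¬¬x ∨ ¬(u ∧ (z ∨ ¬z)))   (complement / identity)
= ¬(¬¬x ∨ ¬(u ∧ (z ∨ ¬z)))   (double negation)
= ¬x ∧ u ∧ (z ∨ ¬z)   (De Morgan)
= ¬x ∧ u   (complement / identity)
This depends on u, x, so it is not a constant.

no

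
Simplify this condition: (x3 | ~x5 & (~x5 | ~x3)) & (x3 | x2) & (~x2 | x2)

(x3 | ~x5 & (~x5 | ~x3)) & (x3 | x2) & (~x2 | x2)
= (x3 | ~x5 & (~x5 | ~x3)) & (x3 | x2)   — complement / identity
= (x3 | ~x5) & (x3 | x2)   — absorption
= ~x5 & x2 | x3   — distribution

~x5 & x2 | x3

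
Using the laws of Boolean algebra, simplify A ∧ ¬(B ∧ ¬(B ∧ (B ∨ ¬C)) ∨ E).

A ∧ ¬(B ∧ ¬(B ∧ (B ∨ ¬C)) ∨ E)
= A ∧ ¬(B ∧ ¬B ∨ E)
= A ∧ ¬E

A ∧ ¬E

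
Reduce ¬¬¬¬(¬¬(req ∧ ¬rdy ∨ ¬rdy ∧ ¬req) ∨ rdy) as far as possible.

True

¬¬¬¬(¬¬(req ∧ ¬rdy ∨ ¬rdy ∧ ¬req) ∨ rdy)
= ¬¬¬¬(req ∧ ¬rdy ∨ ¬rdy ∧ ¬req ∨ rdy)   [double negation]
= ¬¬¬¬(¬rdy ∨ rdy)   [distribution]
= ¬¬(¬rdy ∨ rdy)   [double negation]
= ¬rdy ∨ rdy   [double negation]
= True   [complement]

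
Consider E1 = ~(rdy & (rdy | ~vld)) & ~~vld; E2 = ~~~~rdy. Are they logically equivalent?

E1: ~(rdy & (rdy | ~vld)) & ~~vld
    = ~rdy & ~~vld   (absorption)
    = ~rdy & vld   (double negation)
E2: ~~~~rdy
    = ~~rdy   (double negation)
    = rdy   (double negation)
These differ: at rdy=1, vld=1, E1 = 0 but E2 = 1.

No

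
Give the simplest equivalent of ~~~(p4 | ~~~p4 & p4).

~p4

~~~(p4 | ~~~p4 & p4)
= ~~~(p4 | ~p4 & p4)   [double negation]
= ~(p4 | ~p4 & p4)   [double negation]
= ~p4   [complement / identity]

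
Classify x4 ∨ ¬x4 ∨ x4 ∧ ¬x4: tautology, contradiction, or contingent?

x4 ∨ ¬x4 ∨ x4 ∧ ¬x4
= x4 ∨ ¬x4   (complement / identity)
= True   (complement)

tautology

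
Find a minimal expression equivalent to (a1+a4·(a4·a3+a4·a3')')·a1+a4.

a1+a4

(a1+a4·(a4·a3+a4·a3')')·a1+a4
= (a1+a4·a4')·a1+a4   [distribution]
= a1·a1+a4   [complement / identity]
= a1+a4   [idempotence]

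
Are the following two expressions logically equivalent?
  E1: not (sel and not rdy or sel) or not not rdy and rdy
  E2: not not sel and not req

E1: not (sel and not rdy or sel) or not not rdy and rdy
    = not sel or not not rdy and rdy
    = not sel or rdy and rdy
    = not sel or rdy
E2: not not sel and not req
    = sel and not req
These differ: at rdy=0, req=1, sel=0, E1 = 1 but E2 = 0.

No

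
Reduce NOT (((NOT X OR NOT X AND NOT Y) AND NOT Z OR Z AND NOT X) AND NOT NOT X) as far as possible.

NOT (((NOT X OR NOT X AND NOT Y) AND NOT Z OR Z AND NOT X) AND NOT NOT X)
= NOT ((NOT X AND NOT Z OR Z AND NOT X) AND NOT NOT X)   (absorption)
= NOT (NOT X AND NOT NOT X)   (distribution)
= X OR NOT X   (De Morgan)
= TRUE   (complement)

TRUE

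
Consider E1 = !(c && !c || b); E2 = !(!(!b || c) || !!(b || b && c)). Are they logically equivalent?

E1: !(c && !c || b)
    = !b   (complement / identity)
E2: !(!(!b || c) || !!(b || b && c))
    = (!b || c) && !(b || b && c)   (De Morgan)
    = (!b || c) && !b   (absorption)
    = !b   (absorption)
Both reduce to !b, so they are equivalent.

Yes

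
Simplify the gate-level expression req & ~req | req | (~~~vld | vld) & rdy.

req | rdy

req & ~req | req | (~~~vld | vld) & rdy
= req | (~~~vld | vld) & rdy   [complement / identity]
= req | (~vld | vld) & rdy   [double negation]
= req | rdy   [complement / identity]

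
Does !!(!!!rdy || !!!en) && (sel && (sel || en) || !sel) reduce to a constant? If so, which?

no

!!(!!!rdy || !!!en) && (sel && (sel || en) || !sel)
= !!(!!!rdy || !en) && (sel && (sel || en) || !sel)   [double negation]
= !!(!!!rdy || !en) && (sel || !sel)   [absorption]
= !!(!!!rdy || !en)   [complement / identity]
= !!(!rdy || !en)   [double negation]
= !rdy || !en   [double negation]
This depends on en, rdy, so it is not a constant.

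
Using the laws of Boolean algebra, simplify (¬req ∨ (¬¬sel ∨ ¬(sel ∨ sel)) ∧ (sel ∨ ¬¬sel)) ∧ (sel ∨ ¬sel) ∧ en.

(¬req ∨ sel) ∧ en

(¬req ∨ (¬¬sel ∨ ¬(sel ∨ sel)) ∧ (sel ∨ ¬¬sel)) ∧ (sel ∨ ¬sel) ∧ en
= (¬req ∨ (¬¬sel ∨ ¬(sel ∨ sel)) ∧ (sel ∨ ¬¬sel)) ∧ en
= (¬req ∨ ¬¬sel ∨ ¬(sel ∨ sel) ∧ sel) ∧ en
= (¬req ∨ ¬¬sel ∨ ¬sel ∧ sel) ∧ en
= (¬req ∨ sel ∨ ¬sel ∧ sel) ∧ en
= (¬req ∨ sel) ∧ en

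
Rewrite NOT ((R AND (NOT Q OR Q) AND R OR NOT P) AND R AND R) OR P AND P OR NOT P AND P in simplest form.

NOT R OR P

NOT ((R AND (NOT Q OR Q) AND R OR NOT P) AND R AND R) OR P AND P OR NOT P AND P
= NOT ((R AND (NOT Q OR Q) AND R OR NOT P) AND R AND R) OR P   — distribution
= NOT ((R AND R OR NOT P) AND R AND R) OR P   — complement / identity
= NOT (R AND R) OR P   — absorption
= NOT R OR P   — idempotence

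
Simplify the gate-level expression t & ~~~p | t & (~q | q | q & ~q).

t

t & ~~~p | t & (~q | q | q & ~q)
= t & ~~~p | t & (~q | q)
= t & ~~~p | t
= t & ~p | t
= t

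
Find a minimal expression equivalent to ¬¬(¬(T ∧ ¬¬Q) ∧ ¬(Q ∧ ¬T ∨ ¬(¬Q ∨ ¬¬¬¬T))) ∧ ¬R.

¬Q ∧ ¬R

¬¬(¬(T ∧ ¬¬Q) ∧ ¬(Q ∧ ¬T ∨ ¬(¬Q ∨ ¬¬¬¬T))) ∧ ¬R
= ¬¬(¬(T ∧ ¬¬Q) ∧ ¬(Q ∧ ¬T ∨ Q ∧ ¬¬¬T)) ∧ ¬R
= ¬¬(¬(T ∧ ¬¬Q) ∧ ¬(Q ∧ ¬T ∨ Q ∧ ¬T)) ∧ ¬R
= ¬¬(¬(T ∧ Q) ∧ ¬(Q ∧ ¬T ∨ Q ∧ ¬T)) ∧ ¬R
= ¬¬(¬(T ∧ Q) ∧ ¬(Q ∧ ¬T)) ∧ ¬R
= ¬(T ∧ Q ∨ Q ∧ ¬T) ∧ ¬R
= ¬Q ∧ ¬R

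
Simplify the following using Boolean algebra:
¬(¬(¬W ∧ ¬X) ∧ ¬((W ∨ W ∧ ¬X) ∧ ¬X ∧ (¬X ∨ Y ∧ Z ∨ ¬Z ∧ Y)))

¬(¬(¬W ∧ ¬X) ∧ ¬((W ∨ W ∧ ¬X) ∧ ¬X ∧ (¬X ∨ Y ∧ Z ∨ ¬Z ∧ Y)))
= ¬(¬(¬W ∧ ¬X) ∧ ¬((W ∨ W ∧ ¬X) ∧ ¬X ∧ (¬X ∨ Y)))   (distribution)
= ¬(¬(¬W ∧ ¬X) ∧ ¬((W ∨ W ∧ ¬X) ∧ ¬X))   (absorption)
= ¬W ∧ ¬X ∨ (W ∨ W ∧ ¬X) ∧ ¬X   (De Morgan)
= ¬W ∧ ¬X ∨ W ∧ ¬X   (absorption)
= ¬X   (distribution)

¬X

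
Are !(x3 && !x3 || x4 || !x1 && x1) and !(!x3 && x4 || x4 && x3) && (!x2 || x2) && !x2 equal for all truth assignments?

E1: !(x3 && !x3 || x4 || !x1 && x1)
    = !(x4 || !x1 && x1)   [complement / identity]
    = !x4   [complement / identity]
E2: !(!x3 && x4 || x4 && x3) && (!x2 || x2) && !x2
    = !x4 && (!x2 || x2) && !x2   [distribution]
    = !x4 && !x2   [complement / identity]
These differ: at x1=0, x2=1, x3=0, x4=0, E1 = 1 but E2 = 0.

No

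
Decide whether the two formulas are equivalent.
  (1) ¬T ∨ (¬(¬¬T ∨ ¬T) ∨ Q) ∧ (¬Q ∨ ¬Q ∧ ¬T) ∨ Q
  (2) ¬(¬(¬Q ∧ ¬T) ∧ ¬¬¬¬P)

E1: ¬T ∨ (¬(¬¬T ∨ ¬T) ∨ Q) ∧ (¬Q ∨ ¬Q ∧ ¬T) ∨ Q
    = ¬T ∨ (¬T ∧ T ∨ Q) ∧ (¬Q ∨ ¬Q ∧ ¬T) ∨ Q   [De Morgan]
    = ¬T ∨ (¬T ∧ T ∨ Q) ∧ ¬Q ∨ Q   [absorption]
    = ¬T ∨ Q ∧ ¬Q ∨ Q   [complement / identity]
    = ¬T ∨ Q   [complement / identity]
E2: ¬(¬(¬Q ∧ ¬T) ∧ ¬¬¬¬P)
    = ¬(¬(¬Q ∧ ¬T) ∧ ¬¬P)   [double negation]
    = ¬Q ∧ ¬T ∨ ¬P   [De Morgan]
These differ: at P=1, Q=1, T=1, E1 = 1 but E2 = 0.

No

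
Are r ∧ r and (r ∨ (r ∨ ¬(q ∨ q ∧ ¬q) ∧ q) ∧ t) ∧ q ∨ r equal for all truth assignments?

Yes

E1: r ∧ r
    = r
E2: (r ∨ (r ∨ ¬(q ∨ q ∧ ¬q) ∧ q) ∧ t) ∧ q ∨ r
    = (r ∨ (r ∨ ¬q ∧ q) ∧ t) ∧ q ∨ r
    = (r ∨ r ∧ t) ∧ q ∨ r
    = r ∧ q ∨ r
    = r
Both reduce to r, so they are equivalent.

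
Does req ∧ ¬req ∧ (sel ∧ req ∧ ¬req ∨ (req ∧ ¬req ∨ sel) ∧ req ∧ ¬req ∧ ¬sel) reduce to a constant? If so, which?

req ∧ ¬req ∧ (sel ∧ req ∧ ¬req ∨ (req ∧ ¬req ∨ sel) ∧ req ∧ ¬req ∧ ¬sel)
= req ∧ ¬req ∧ (sel ∧ req ∧ ¬req ∨ req ∧ ¬req ∧ ¬sel)
= req ∧ ¬req ∧ req ∧ ¬req
= req ∧ ¬req
= False

yes, False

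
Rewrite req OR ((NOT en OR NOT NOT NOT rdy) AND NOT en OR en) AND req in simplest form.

req OR ((NOT en OR NOT NOT NOT rdy) AND NOT en OR en) AND req
= req OR ((NOT en OR NOT rdy) AND NOT en OR en) AND req
= req OR (NOT en OR en) AND req
= req OR req
= req

req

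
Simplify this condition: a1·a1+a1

a1

a1·a1+a1
= a1+a1
= a1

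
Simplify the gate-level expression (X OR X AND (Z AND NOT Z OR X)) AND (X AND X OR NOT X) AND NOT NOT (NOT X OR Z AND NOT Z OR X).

(X OR X AND (Z AND NOT Z OR X)) AND (X AND X OR NOT X) AND NOT NOT (NOT X OR Z AND NOT Z OR X)
= (X OR X AND X) AND (X AND X OR NOT X) AND NOT NOT (NOT X OR Z AND NOT Z OR X)   — complement / identity
= (X OR X AND X) AND (X AND X OR NOT X) AND NOT NOT (NOT X OR X)   — complement / identity
= (X OR X AND X) AND (X AND X OR NOT X) AND (NOT X OR X)   — double negation
= (X OR X AND X) AND (X AND X OR NOT X)   — complement / identity
= X AND X OR X AND NOT X   — distribution
= X   — distribution

X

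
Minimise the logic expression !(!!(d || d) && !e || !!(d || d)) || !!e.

!(!!(d || d) && !e || !!(d || d)) || !!e
= !!!(d || d) || !!e   (absorption)
= !!!(d || d) || e   (double negation)
= !(d || d) || e   (double negation)
= !d || e   (idempotence)

!d || e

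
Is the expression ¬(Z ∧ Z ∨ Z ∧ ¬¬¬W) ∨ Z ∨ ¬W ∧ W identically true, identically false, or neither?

identically true

¬(Z ∧ Z ∨ Z ∧ ¬¬¬W) ∨ Z ∨ ¬W ∧ W
= ¬(Z ∧ Z ∨ Z ∧ ¬W) ∨ Z ∨ ¬W ∧ W
= ¬(Z ∧ (Z ∨ ¬W)) ∨ Z ∨ ¬W ∧ W
= ¬(Z ∧ (Z ∨ ¬W)) ∨ Z
= ¬Z ∨ Z
= True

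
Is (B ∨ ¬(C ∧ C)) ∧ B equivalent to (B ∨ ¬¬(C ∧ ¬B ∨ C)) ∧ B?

Yes

E1: (B ∨ ¬(C ∧ C)) ∧ B
    = (B ∨ ¬C) ∧ B
    = B
E2: (B ∨ ¬¬(C ∧ ¬B ∨ C)) ∧ B
    = (B ∨ C ∧ ¬B ∨ C) ∧ B
    = (B ∨ C) ∧ B
    = B
Both reduce to B, so they are equivalent.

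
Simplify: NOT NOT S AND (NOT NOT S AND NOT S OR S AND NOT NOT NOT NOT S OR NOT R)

NOT NOT S AND (NOT NOT S AND NOT S OR S AND NOT NOT NOT NOT S OR NOT R)
= NOT NOT S AND (NOT NOT S AND NOT S OR S AND NOT NOT S OR NOT R)
= NOT NOT S AND (NOT NOT S OR NOT R)
= NOT NOT S
= S

S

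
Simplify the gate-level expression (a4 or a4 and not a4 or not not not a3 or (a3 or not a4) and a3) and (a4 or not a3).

(a4 or a4 and not a4 or not not not a3 or (a3 or not a4) and a3) and (a4 or not a3)
= (a4 or not not not a3 or (a3 or not a4) and a3) and (a4 or not a3)   (complement / identity)
= (a4 or not not not a3 or a3) and (a4 or not a3)   (absorption)
= (a4 or not a3 or a3) and (a4 or not a3)   (double negation)
= a4 or not a3   (absorption)

a4 or not a3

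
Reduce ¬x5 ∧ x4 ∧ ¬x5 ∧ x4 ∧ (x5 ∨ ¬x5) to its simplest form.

¬x5 ∧ x4 ∧ ¬x5 ∧ x4 ∧ (x5 ∨ ¬x5)
= ¬x5 ∧ x4 ∧ ¬x5 ∧ x4   — complement / identity
= ¬x5 ∧ x4   — idempotence

¬x5 ∧ x4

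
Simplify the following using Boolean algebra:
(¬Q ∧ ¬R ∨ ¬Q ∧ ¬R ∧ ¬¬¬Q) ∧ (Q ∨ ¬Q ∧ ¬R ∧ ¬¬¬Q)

¬Q ∧ ¬R

(¬Q ∧ ¬R ∨ ¬Q ∧ ¬R ∧ ¬¬¬Q) ∧ (Q ∨ ¬Q ∧ ¬R ∧ ¬¬¬Q)
= ¬Q ∧ ¬R ∧ ¬¬¬Q ∨ ¬Q ∧ ¬R ∧ Q   [distribution]
= ¬Q ∧ ¬R ∧ ¬Q ∨ ¬Q ∧ ¬R ∧ Q   [double negation]
= ¬Q ∧ ¬R   [distribution]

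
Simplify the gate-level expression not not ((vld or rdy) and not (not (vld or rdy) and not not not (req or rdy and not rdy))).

not not ((vld or rdy) and not (not (vld or rdy) and not not not (req or rdy and not rdy)))
= not not ((vld or rdy) and (vld or rdy or not not (req or rdy and not rdy)))
= not not ((vld or rdy) and (vld or rdy or req or rdy and not rdy))
= not not ((vld or rdy) and (vld or rdy or req))
= not not (vld or rdy)
= vld or rdy

vld or rdy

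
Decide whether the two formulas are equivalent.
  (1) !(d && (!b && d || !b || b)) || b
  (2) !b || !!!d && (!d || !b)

E1: !(d && (!b && d || !b || b)) || b
    = !(d && (!b || b)) || b
    = !d || b
E2: !b || !!!d && (!d || !b)
    = !b || !d && (!d || !b)
    = !b || !d
These differ: at b=0, d=1, E1 = 0 but E2 = 1.

No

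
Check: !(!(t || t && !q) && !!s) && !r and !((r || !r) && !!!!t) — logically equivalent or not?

No

E1: !(!(t || t && !q) && !!s) && !r
    = (t || t && !q || !s) && !r   — De Morgan
    = (t || !s) && !r   — absorption
E2: !((r || !r) && !!!!t)
    = !!!!!t   — complement / identity
    = !!!t   — double negation
    = !t   — double negation
These differ: at q=0, r=1, s=0, t=0, E1 = 0 but E2 = 1.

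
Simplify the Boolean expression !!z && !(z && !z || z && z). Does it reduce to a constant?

!!z && !(z && !z || z && z)
= !!z && !z
= z && !z
= false

false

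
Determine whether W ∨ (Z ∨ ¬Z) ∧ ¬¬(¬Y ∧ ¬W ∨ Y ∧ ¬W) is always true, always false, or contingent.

W ∨ (Z ∨ ¬Z) ∧ ¬¬(¬Y ∧ ¬W ∨ Y ∧ ¬W)
= W ∨ (Z ∨ ¬Z) ∧ ¬¬¬W
= W ∨ (Z ∨ ¬Z) ∧ ¬W
= W ∨ ¬W
= True

always true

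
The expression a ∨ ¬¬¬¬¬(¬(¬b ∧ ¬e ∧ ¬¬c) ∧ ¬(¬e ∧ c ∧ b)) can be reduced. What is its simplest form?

a ∨ ¬e ∧ c

a ∨ ¬¬¬¬¬(¬(¬b ∧ ¬e ∧ ¬¬c) ∧ ¬(¬e ∧ c ∧ b))
= a ∨ ¬¬¬¬(¬b ∧ ¬e ∧ ¬¬c ∨ ¬e ∧ c ∧ b)
= a ∨ ¬¬¬¬(¬b ∧ ¬e ∧ c ∨ ¬e ∧ c ∧ b)
= a ∨ ¬¬(¬b ∧ ¬e ∧ c ∨ ¬e ∧ c ∧ b)
= a ∨ ¬¬(¬e ∧ c)
= a ∨ ¬e ∧ c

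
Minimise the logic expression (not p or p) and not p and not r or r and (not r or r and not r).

(not p or p) and not p and not r or r and (not r or r and not r)
= (not p or p) and not p and not r or r and not r
= not p and not r or r and not r
= not p and not r

not p and not r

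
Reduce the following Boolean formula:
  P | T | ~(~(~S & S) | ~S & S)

P | T

P | T | ~(~(~S & S) | ~S & S)
= P | T | ~~(~S & S)   — complement / identity
= P | T | ~S & S   — double negation
= P | T   — complement / identity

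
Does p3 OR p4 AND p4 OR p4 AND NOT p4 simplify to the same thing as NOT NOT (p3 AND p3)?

E1: p3 OR p4 AND p4 OR p4 AND NOT p4
    = p3 OR p4   (distribution)
E2: NOT NOT (p3 AND p3)
    = NOT NOT p3   (idempotence)
    = p3   (double negation)
These differ: at p3=0, p4=1, E1 = 1 but E2 = 0.

No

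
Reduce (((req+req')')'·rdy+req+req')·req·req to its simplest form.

req

(((req+req')')'·rdy+req+req')·req·req
= ((req+req')·rdy+req+req')·req·req
= (req+req')·req·req
= req·req
= req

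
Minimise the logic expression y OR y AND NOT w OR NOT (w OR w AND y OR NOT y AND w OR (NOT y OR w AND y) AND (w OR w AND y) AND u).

y OR NOT w

y OR y AND NOT w OR NOT (w OR w AND y OR NOT y AND w OR (NOT y OR w AND y) AND (w OR w AND y) AND u)
= y OR y AND NOT w OR NOT (w OR w AND y OR NOT y AND w OR (w AND y OR NOT y AND w) AND u)   [distribution]
= y OR y AND NOT w OR NOT (w OR w AND y OR NOT y AND w)   [absorption]
= y OR y AND NOT w OR NOT (w OR w)   [distribution]
= y OR y AND NOT w OR NOT w   [idempotence]
= y OR NOT w   [absorption]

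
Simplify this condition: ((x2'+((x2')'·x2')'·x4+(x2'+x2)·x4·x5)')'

x2'+x4

((x2'+((x2')'·x2')'·x4+(x2'+x2)·x4·x5)')'
= ((x2'+(x2'+x2)·x4+(x2'+x2)·x4·x5)')'
= ((x2'+(x2'+x2)·x4)')'
= ((x2'+x4)')'
= x2'+x4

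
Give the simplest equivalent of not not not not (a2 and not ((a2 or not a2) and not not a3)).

not not not not (a2 and not ((a2 or not a2) and not not a3))
= not not (a2 and not ((a2 or not a2) and not not a3))   (double negation)
= not not (a2 and not not not a3)   (complement / identity)
= a2 and not not not a3   (double negation)
= a2 and not a3   (double negation)

a2 and not a3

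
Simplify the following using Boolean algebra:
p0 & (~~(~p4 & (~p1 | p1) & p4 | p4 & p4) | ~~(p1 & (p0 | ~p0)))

p0 & (~~(~p4 & (~p1 | p1) & p4 | p4 & p4) | ~~(p1 & (p0 | ~p0)))
= p0 & (~~(~p4 & (~p1 | p1) & p4 | p4 & p4) | ~~p1)   (complement / identity)
= p0 & (~~(~p4 & p4 | p4 & p4) | ~~p1)   (complement / identity)
= p0 & (~p4 & p4 | p4 & p4 | ~~p1)   (double negation)
= p0 & (~p4 & p4 | p4 & p4 | p1)   (double negation)
= p0 & (p4 | p1)   (distribution)

p0 & (p4 | p1)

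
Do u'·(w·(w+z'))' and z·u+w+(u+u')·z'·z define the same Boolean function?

E1: u'·(w·(w+z'))'
    = u'·w'
E2: z·u+w+(u+u')·z'·z
    = z·u+w+z'·z
    = z·u+w
These differ: at u=1, w=1, z=1, E1 = 0 but E2 = 1.

No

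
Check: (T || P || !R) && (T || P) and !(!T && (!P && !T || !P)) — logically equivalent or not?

Yes

E1: (T || P || !R) && (T || P)
    = T || P
E2: !(!T && (!P && !T || !P))
    = !(!T && !P)
    = T || P
Both reduce to T || P, so they are equivalent.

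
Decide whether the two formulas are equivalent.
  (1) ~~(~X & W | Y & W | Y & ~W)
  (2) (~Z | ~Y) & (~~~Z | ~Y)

E1: ~~(~X & W | Y & W | Y & ~W)
    = ~~(~X & W | Y)   (distribution)
    = ~X & W | Y   (double negation)
E2: (~Z | ~Y) & (~~~Z | ~Y)
    = (~Z | ~Y) & (~Z | ~Y)   (double negation)
    = ~Z | ~Y   (idempotence)
These differ: at W=0, X=0, Y=0, Z=0, E1 = 0 but E2 = 1.

No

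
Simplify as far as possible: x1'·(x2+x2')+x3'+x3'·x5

x1'+x3'

x1'·(x2+x2')+x3'+x3'·x5
= x1'+x3'+x3'·x5   — complement / identity
= x1'+x3'   — absorption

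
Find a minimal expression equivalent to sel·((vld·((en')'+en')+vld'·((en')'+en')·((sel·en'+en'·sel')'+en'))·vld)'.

sel·((vld·((en')'+en')+vld'·((en')'+en')·((sel·en'+en'·sel')'+en'))·vld)'
= sel·((vld·((en')'+en')+vld'·((en')'+en')·((en')'+en'))·vld)'   (distribution)
= sel·((vld·((en')'+en')+vld'·((en')'+en'))·vld)'   (idempotence)
= sel·(((en')'+en')·vld)'   (distribution)
= sel·((en+en')·vld)'   (double negation)
= sel·vld'   (complement / identity)

sel·vld'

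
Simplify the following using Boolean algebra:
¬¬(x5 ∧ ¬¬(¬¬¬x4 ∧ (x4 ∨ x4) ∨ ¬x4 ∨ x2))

¬¬(x5 ∧ ¬¬(¬¬¬x4 ∧ (x4 ∨ x4) ∨ ¬x4 ∨ x2))
= ¬¬(x5 ∧ (¬¬¬x4 ∧ (x4 ∨ x4) ∨ ¬x4 ∨ x2))
= x5 ∧ (¬¬¬x4 ∧ (x4 ∨ x4) ∨ ¬x4 ∨ x2)
= x5 ∧ (¬x4 ∧ (x4 ∨ x4) ∨ ¬x4 ∨ x2)
= x5 ∧ (¬x4 ∧ x4 ∨ ¬x4 ∨ x2)
= x5 ∧ (¬x4 ∨ x2)

x5 ∧ (¬x4 ∨ x2)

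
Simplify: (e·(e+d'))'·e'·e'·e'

e'

(e·(e+d'))'·e'·e'·e'
= e'·e'·e'·e'   (absorption)
= e'·e'   (idempotence)
= e'   (idempotence)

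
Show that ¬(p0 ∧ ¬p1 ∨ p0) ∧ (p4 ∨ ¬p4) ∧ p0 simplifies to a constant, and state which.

False

¬(p0 ∧ ¬p1 ∨ p0) ∧ (p4 ∨ ¬p4) ∧ p0
= ¬p0 ∧ (p4 ∨ ¬p4) ∧ p0
= ¬p0 ∧ p0
= False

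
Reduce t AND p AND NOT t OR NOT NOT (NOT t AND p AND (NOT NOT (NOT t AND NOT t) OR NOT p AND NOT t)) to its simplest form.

t AND p AND NOT t OR NOT NOT (NOT t AND p AND (NOT NOT (NOT t AND NOT t) OR NOT p AND NOT t))
= t AND p AND NOT t OR NOT NOT (NOT t AND p AND (NOT t AND NOT t OR NOT p AND NOT t))   (double negation)
= t AND p AND NOT t OR NOT t AND p AND (NOT t AND NOT t OR NOT p AND NOT t)   (double negation)
= t AND p AND NOT t OR NOT t AND p AND (NOT t OR NOT p) AND NOT t   (distribution)
= t AND p AND NOT t OR NOT t AND p AND NOT t   (absorption)
= p AND NOT t   (distribution)

p AND NOT t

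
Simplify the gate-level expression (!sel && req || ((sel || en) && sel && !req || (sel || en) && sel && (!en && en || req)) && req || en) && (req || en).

(!sel && req || ((sel || en) && sel && !req || (sel || en) && sel && (!en && en || req)) && req || en) && (req || en)
= (!sel && req || ((sel || en) && sel && !req || (sel || en) && sel && req) && req || en) && (req || en)   — complement / identity
= (!sel && req || (sel || en) && sel && req || en) && (req || en)   — distribution
= (!sel && req || sel && req || en) && (req || en)   — absorption
= (req || en) && (req || en)   — distribution
= req || en   — idempotence

req || en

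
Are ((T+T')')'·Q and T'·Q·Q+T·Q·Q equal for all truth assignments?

E1: ((T+T')')'·Q
    = (T+T')·Q
    = Q
E2: T'·Q·Q+T·Q·Q
    = Q·Q
    = Q
Both reduce to Q, so they are equivalent.

Yes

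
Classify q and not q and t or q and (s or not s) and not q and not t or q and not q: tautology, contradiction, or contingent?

contradiction

q and not q and t or q and (s or not s) and not q and not t or q and not q
= q and not q and t or q and (s or not s) and not q and not t
= q and not q and t or q and not q and not t
= q and not q
= False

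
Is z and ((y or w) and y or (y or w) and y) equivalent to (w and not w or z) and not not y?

E1: z and ((y or w) and y or (y or w) and y)
    = z and (y or w) and y   — idempotence
    = z and y   — absorption
E2: (w and not w or z) and not not y
    = z and not not y   — complement / identity
    = z and y   — double negation
Both reduce to z and y, so they are equivalent.

Yes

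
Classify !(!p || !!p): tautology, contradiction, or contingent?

contradiction

!(!p || !!p)
= p && !p   — De Morgan
= false   — complement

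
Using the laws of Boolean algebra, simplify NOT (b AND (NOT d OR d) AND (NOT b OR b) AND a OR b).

NOT (b AND (NOT d OR d) AND (NOT b OR b) AND a OR b)
= NOT (b AND (NOT d OR d) AND a OR b)   — complement / identity
= NOT (b AND a OR b)   — complement / identity
= NOT b   — absorption

NOT b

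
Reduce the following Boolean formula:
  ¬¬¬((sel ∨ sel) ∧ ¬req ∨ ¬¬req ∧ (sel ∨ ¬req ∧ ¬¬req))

¬¬¬((sel ∨ sel) ∧ ¬req ∨ ¬¬req ∧ (sel ∨ ¬req ∧ ¬¬req))
= ¬¬¬((sel ∨ sel) ∧ ¬req ∨ req ∧ (sel ∨ ¬req ∧ ¬¬req))   — double negation
= ¬¬¬(sel ∧ ¬req ∨ req ∧ (sel ∨ ¬req ∧ ¬¬req))   — idempotence
= ¬(sel ∧ ¬req ∨ req ∧ (sel ∨ ¬req ∧ ¬¬req))   — double negation
= ¬(sel ∧ ¬req ∨ req ∧ (sel ∨ ¬req ∧ req))   — double negation
= ¬(sel ∧ ¬req ∨ req ∧ sel)   — complement / identity
= ¬sel   — distribution

¬sel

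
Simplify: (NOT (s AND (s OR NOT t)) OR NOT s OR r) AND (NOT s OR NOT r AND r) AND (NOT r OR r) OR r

(NOT (s AND (s OR NOT t)) OR NOT s OR r) AND (NOT s OR NOT r AND r) AND (NOT r OR r) OR r
= (NOT s OR NOT s OR r) AND (NOT s OR NOT r AND r) AND (NOT r OR r) OR r   (absorption)
= (NOT s OR NOT s OR r) AND (NOT s OR NOT r AND r) OR r   (complement / identity)
= (NOT s OR NOT s OR r) AND NOT s OR r   (complement / identity)
= (NOT s OR r) AND NOT s OR r   (idempotence)
= NOT s OR r   (absorption)

NOT s OR r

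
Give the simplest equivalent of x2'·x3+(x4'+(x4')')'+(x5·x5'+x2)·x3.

x2'·x3+(x4'+(x4')')'+(x5·x5'+x2)·x3
= x2'·x3+x4·x4'+(x5·x5'+x2)·x3
= x2'·x3+(x5·x5'+x2)·x3
= x2'·x3+x2·x3
= x3

x3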